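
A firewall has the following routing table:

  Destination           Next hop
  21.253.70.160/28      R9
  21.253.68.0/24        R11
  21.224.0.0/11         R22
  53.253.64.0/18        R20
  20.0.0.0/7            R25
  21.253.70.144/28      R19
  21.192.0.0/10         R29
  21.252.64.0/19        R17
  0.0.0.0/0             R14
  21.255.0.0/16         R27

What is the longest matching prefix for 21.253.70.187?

21.224.0.0/11

Entries matching 21.253.70.187:
  0.0.0.0/0 (default, matches everything)
  20.0.0.0/7 (20.0.0.0 - 21.255.255.255)
  21.192.0.0/10 (21.192.0.0 - 21.255.255.255)
  21.224.0.0/11 (21.224.0.0 - 21.255.255.255)
Most specific is 21.224.0.0/11.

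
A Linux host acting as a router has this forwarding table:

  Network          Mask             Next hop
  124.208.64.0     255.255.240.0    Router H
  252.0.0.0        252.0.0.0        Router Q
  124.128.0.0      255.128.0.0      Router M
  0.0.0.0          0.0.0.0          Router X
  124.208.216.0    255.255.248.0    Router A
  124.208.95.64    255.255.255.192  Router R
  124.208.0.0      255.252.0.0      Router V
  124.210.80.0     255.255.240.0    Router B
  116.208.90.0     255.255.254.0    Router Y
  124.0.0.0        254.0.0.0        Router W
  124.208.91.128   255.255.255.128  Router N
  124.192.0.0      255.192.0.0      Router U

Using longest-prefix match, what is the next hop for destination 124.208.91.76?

Router V

Routes whose prefix contains 124.208.91.76:
  0.0.0.0/0 (default, matches everything) -> Router X
  124.0.0.0/7 (124.0.0.0 - 125.255.255.255) -> Router W
  124.128.0.0/9 (124.128.0.0 - 124.255.255.255) -> Router M
  124.192.0.0/10 (124.192.0.0 - 124.255.255.255) -> Router U
  124.208.0.0/14 (124.208.0.0 - 124.211.255.255) -> Router V
More-specific entries that do NOT match:
  124.208.95.64/26 (124.208.95.64 - 124.208.95.127) does not contain 124.208.91.76
  124.208.91.128/25 (124.208.91.128 - 124.208.91.255) does not contain 124.208.91.76
  116.208.90.0/23 (116.208.90.0 - 116.208.91.255) does not contain 124.208.91.76
  124.208.216.0/21 (124.208.216.0 - 124.208.223.255) does not contain 124.208.91.76
  124.208.64.0/20 (124.208.64.0 - 124.208.79.255) does not contain 124.208.91.76
  124.210.80.0/20 (124.210.80.0 - 124.210.95.255) does not contain 124.208.91.76
Longest matching prefix is /14 -> next hop Router V.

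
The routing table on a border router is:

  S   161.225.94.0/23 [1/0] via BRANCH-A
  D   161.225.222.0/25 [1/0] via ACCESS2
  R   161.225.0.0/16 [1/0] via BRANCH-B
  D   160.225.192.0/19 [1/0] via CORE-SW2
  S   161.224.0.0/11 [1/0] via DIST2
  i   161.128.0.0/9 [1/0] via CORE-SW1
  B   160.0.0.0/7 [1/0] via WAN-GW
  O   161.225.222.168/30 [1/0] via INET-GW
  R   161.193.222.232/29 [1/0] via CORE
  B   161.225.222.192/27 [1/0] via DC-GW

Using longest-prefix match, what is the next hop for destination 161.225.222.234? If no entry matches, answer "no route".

BRANCH-B

Routes whose prefix contains 161.225.222.234:
  160.0.0.0/7 (160.0.0.0 - 161.255.255.255) -> WAN-GW
  161.128.0.0/9 (161.128.0.0 - 161.255.255.255) -> CORE-SW1
  161.224.0.0/11 (161.224.0.0 - 161.255.255.255) -> DIST2
  161.225.0.0/16 (161.225.0.0 - 161.225.255.255) -> BRANCH-B
More-specific entries that do NOT match:
  161.225.222.168/30 (161.225.222.168 - 161.225.222.171) does not contain 161.225.222.234
  161.193.222.232/29 (161.193.222.232 - 161.193.222.239) does not contain 161.225.222.234
  161.225.222.192/27 (161.225.222.192 - 161.225.222.223) does not contain 161.225.222.234
  161.225.222.0/25 (161.225.222.0 - 161.225.222.127) does not contain 161.225.222.234
  161.225.94.0/23 (161.225.94.0 - 161.225.95.255) does not contain 161.225.222.234
  160.225.192.0/19 (160.225.192.0 - 160.225.223.255) does not contain 161.225.222.234
Longest matching prefix is /16 -> next hop BRANCH-B.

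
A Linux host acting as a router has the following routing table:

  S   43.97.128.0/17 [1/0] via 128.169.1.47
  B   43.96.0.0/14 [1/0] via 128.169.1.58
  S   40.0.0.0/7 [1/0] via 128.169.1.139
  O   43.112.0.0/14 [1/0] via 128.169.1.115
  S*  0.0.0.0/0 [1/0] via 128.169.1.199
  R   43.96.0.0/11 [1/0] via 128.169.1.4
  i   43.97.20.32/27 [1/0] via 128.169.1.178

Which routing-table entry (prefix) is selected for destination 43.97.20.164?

Entries matching 43.97.20.164:
  0.0.0.0/0 (default, matches everything)
  43.96.0.0/11 (43.96.0.0 - 43.127.255.255)
  43.96.0.0/14 (43.96.0.0 - 43.99.255.255)
Most specific is 43.96.0.0/14.

43.96.0.0/14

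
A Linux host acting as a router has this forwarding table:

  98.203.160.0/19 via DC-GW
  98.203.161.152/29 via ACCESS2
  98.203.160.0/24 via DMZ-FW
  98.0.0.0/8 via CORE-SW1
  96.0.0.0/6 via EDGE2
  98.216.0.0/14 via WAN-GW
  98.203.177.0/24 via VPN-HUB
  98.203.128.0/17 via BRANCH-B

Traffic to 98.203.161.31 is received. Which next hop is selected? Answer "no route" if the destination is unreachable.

DC-GW

Routes whose prefix contains 98.203.161.31:
  96.0.0.0/6 (96.0.0.0 - 99.255.255.255) -> EDGE2
  98.0.0.0/8 (98.0.0.0 - 98.255.255.255) -> CORE-SW1
  98.203.128.0/17 (98.203.128.0 - 98.203.255.255) -> BRANCH-B
  98.203.160.0/19 (98.203.160.0 - 98.203.191.255) -> DC-GW
More-specific entries that do NOT match:
  98.203.161.152/29 (98.203.161.152 - 98.203.161.159) does not contain 98.203.161.31
  98.203.160.0/24 (98.203.160.0 - 98.203.160.255) does not contain 98.203.161.31
  98.203.177.0/24 (98.203.177.0 - 98.203.177.255) does not contain 98.203.161.31
Longest matching prefix is /19 -> next hop DC-GW.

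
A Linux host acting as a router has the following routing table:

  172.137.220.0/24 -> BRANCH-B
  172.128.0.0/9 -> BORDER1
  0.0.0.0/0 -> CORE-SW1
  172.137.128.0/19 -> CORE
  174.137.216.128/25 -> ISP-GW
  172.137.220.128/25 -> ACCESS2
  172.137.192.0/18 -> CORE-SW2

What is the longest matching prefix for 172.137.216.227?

Entries matching 172.137.216.227:
  0.0.0.0/0 (default, matches everything)
  172.128.0.0/9 (172.128.0.0 - 172.255.255.255)
  172.137.192.0/18 (172.137.192.0 - 172.137.255.255)
Most specific is 172.137.192.0/18.

172.137.192.0/18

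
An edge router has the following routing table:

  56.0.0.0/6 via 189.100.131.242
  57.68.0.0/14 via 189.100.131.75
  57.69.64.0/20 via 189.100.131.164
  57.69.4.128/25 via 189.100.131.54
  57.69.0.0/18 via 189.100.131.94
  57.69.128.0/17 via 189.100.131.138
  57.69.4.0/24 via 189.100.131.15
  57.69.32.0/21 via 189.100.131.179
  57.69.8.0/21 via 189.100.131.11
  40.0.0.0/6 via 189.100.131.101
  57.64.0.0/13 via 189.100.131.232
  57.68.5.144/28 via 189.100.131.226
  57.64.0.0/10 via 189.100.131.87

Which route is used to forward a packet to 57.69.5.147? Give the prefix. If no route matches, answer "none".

57.69.0.0/18

Entries matching 57.69.5.147:
  56.0.0.0/6 (56.0.0.0 - 59.255.255.255)
  57.64.0.0/10 (57.64.0.0 - 57.127.255.255)
  57.64.0.0/13 (57.64.0.0 - 57.71.255.255)
  57.68.0.0/14 (57.68.0.0 - 57.71.255.255)
  57.69.0.0/18 (57.69.0.0 - 57.69.63.255)
Most specific is 57.69.0.0/18.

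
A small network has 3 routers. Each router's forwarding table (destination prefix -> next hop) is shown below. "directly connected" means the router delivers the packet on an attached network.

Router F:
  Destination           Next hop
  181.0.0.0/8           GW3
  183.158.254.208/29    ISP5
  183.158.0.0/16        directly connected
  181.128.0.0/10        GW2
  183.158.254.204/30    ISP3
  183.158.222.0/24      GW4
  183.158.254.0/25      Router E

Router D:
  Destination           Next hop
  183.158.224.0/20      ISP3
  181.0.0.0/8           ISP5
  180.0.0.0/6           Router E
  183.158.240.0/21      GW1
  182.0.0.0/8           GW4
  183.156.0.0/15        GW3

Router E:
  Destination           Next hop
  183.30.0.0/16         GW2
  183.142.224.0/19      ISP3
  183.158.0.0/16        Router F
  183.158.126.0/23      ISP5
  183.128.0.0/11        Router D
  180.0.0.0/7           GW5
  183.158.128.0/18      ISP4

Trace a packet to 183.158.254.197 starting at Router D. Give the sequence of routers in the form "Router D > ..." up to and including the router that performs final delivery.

Router D > Router E > Router F

At Router D: longest match for 183.158.254.197 is 180.0.0.0/6 -> Router E
At Router E: longest match for 183.158.254.197 is 183.158.0.0/16 -> Router F
At Router F: longest match for 183.158.254.197 is 183.158.0.0/16 -> directly connected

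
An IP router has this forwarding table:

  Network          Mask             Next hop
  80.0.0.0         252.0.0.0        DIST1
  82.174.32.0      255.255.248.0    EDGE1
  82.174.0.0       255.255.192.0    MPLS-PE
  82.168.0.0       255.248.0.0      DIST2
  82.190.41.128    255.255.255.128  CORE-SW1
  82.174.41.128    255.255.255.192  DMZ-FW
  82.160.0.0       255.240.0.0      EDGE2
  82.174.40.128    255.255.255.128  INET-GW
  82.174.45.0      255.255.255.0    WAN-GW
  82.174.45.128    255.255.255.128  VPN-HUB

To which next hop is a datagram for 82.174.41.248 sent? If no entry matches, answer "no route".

MPLS-PE

Routes whose prefix contains 82.174.41.248:
  80.0.0.0/6 (80.0.0.0 - 83.255.255.255) -> DIST1
  82.160.0.0/12 (82.160.0.0 - 82.175.255.255) -> EDGE2
  82.168.0.0/13 (82.168.0.0 - 82.175.255.255) -> DIST2
  82.174.0.0/18 (82.174.0.0 - 82.174.63.255) -> MPLS-PE
More-specific entries that do NOT match:
  82.174.41.128/26 (82.174.41.128 - 82.174.41.191) does not contain 82.174.41.248
  82.190.41.128/25 (82.190.41.128 - 82.190.41.255) does not contain 82.174.41.248
  82.174.40.128/25 (82.174.40.128 - 82.174.40.255) does not contain 82.174.41.248
  82.174.45.128/25 (82.174.45.128 - 82.174.45.255) does not contain 82.174.41.248
  82.174.45.0/24 (82.174.45.0 - 82.174.45.255) does not contain 82.174.41.248
  82.174.32.0/21 (82.174.32.0 - 82.174.39.255) does not contain 82.174.41.248
Longest matching prefix is /18 -> next hop MPLS-PE.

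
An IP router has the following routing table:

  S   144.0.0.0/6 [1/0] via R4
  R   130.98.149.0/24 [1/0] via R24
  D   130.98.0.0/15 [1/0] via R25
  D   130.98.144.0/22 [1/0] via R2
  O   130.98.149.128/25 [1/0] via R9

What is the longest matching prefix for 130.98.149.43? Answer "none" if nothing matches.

Entries matching 130.98.149.43:
  130.98.0.0/15 (130.98.0.0 - 130.99.255.255)
  130.98.149.0/24 (130.98.149.0 - 130.98.149.255)
Most specific is 130.98.149.0/24.

130.98.149.0/24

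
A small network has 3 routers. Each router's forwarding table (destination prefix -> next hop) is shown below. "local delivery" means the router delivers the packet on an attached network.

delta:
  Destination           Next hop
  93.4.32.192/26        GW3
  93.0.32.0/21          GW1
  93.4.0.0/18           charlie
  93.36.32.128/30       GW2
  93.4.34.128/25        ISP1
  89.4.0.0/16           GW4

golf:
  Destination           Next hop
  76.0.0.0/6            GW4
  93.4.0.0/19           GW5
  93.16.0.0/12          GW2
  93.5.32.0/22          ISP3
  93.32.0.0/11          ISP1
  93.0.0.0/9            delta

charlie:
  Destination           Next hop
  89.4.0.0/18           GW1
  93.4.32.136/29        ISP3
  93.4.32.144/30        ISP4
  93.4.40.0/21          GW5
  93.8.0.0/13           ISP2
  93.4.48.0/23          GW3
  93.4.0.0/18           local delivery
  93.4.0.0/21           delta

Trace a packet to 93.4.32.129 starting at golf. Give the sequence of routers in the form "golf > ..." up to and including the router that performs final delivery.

golf > delta > charlie

At golf: longest match for 93.4.32.129 is 93.0.0.0/9 -> delta
At delta: longest match for 93.4.32.129 is 93.4.0.0/18 -> charlie
At charlie: longest match for 93.4.32.129 is 93.4.0.0/18 -> local delivery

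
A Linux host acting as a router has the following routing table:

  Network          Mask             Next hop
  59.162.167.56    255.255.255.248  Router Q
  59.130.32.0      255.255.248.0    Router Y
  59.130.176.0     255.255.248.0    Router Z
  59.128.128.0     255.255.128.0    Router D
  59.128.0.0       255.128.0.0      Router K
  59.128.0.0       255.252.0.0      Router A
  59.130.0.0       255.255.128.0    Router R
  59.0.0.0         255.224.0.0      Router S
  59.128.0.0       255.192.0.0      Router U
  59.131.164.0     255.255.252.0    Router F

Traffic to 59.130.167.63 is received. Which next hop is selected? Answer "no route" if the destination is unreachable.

Router A

Routes whose prefix contains 59.130.167.63:
  59.128.0.0/9 (59.128.0.0 - 59.255.255.255) -> Router K
  59.128.0.0/10 (59.128.0.0 - 59.191.255.255) -> Router U
  59.128.0.0/14 (59.128.0.0 - 59.131.255.255) -> Router A
More-specific entries that do NOT match:
  59.162.167.56/29 (59.162.167.56 - 59.162.167.63) does not contain 59.130.167.63
  59.131.164.0/22 (59.131.164.0 - 59.131.167.255) does not contain 59.130.167.63
  59.130.32.0/21 (59.130.32.0 - 59.130.39.255) does not contain 59.130.167.63
  59.130.176.0/21 (59.130.176.0 - 59.130.183.255) does not contain 59.130.167.63
  59.128.128.0/17 (59.128.128.0 - 59.128.255.255) does not contain 59.130.167.63
  59.130.0.0/17 (59.130.0.0 - 59.130.127.255) does not contain 59.130.167.63
Longest matching prefix is /14 -> next hop Router A.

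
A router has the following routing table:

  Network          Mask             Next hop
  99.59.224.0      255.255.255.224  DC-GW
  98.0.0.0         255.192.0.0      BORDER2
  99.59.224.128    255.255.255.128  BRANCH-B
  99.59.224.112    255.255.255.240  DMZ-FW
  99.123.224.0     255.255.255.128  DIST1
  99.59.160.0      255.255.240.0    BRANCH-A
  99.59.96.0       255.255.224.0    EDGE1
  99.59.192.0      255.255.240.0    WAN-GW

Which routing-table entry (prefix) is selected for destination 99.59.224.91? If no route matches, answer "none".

none

99.59.224.91 is outside every listed prefix and there is no default route.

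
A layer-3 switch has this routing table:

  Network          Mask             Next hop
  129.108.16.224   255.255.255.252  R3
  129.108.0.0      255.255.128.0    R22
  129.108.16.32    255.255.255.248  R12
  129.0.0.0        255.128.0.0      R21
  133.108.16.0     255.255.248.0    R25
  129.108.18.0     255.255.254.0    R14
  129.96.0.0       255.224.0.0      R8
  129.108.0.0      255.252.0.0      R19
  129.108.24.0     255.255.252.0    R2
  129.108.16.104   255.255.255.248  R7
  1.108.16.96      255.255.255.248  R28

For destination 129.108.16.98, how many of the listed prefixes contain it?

4

Prefixes containing 129.108.16.98:
  129.0.0.0/9 (129.0.0.0 - 129.127.255.255)
  129.96.0.0/11 (129.96.0.0 - 129.127.255.255)
  129.108.0.0/14 (129.108.0.0 - 129.111.255.255)
  129.108.0.0/17 (129.108.0.0 - 129.108.127.255)
Total matching entries: 4.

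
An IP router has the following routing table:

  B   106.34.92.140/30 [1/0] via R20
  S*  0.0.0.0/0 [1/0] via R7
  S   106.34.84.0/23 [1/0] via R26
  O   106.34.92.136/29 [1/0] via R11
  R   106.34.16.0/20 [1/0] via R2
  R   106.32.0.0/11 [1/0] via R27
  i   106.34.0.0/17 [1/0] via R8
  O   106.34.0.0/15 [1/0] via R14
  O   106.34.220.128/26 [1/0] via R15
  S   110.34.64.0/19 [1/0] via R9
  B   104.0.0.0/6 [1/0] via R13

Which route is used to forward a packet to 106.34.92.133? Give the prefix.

Entries matching 106.34.92.133:
  0.0.0.0/0 (default, matches everything)
  104.0.0.0/6 (104.0.0.0 - 107.255.255.255)
  106.32.0.0/11 (106.32.0.0 - 106.63.255.255)
  106.34.0.0/15 (106.34.0.0 - 106.35.255.255)
  106.34.0.0/17 (106.34.0.0 - 106.34.127.255)
Most specific is 106.34.0.0/17.

106.34.0.0/17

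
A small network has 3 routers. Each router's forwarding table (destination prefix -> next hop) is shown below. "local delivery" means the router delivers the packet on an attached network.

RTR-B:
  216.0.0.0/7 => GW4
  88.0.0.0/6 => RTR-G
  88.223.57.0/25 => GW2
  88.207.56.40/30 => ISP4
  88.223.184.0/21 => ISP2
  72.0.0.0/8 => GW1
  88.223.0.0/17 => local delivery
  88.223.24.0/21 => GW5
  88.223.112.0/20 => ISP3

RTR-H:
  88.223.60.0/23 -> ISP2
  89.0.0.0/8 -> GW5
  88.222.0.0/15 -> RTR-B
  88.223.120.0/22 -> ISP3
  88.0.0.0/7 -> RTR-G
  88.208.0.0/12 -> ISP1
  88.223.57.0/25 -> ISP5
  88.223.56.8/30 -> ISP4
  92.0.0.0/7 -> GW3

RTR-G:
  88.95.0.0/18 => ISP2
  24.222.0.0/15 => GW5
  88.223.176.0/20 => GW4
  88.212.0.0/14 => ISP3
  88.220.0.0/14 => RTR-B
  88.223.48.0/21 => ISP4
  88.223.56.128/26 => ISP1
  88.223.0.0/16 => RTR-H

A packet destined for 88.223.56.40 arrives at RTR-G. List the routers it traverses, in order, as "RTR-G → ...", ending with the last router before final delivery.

RTR-G → RTR-H → RTR-B

At RTR-G: longest match for 88.223.56.40 is 88.223.0.0/16 -> RTR-H
At RTR-H: longest match for 88.223.56.40 is 88.222.0.0/15 -> RTR-B
At RTR-B: longest match for 88.223.56.40 is 88.223.0.0/17 -> local delivery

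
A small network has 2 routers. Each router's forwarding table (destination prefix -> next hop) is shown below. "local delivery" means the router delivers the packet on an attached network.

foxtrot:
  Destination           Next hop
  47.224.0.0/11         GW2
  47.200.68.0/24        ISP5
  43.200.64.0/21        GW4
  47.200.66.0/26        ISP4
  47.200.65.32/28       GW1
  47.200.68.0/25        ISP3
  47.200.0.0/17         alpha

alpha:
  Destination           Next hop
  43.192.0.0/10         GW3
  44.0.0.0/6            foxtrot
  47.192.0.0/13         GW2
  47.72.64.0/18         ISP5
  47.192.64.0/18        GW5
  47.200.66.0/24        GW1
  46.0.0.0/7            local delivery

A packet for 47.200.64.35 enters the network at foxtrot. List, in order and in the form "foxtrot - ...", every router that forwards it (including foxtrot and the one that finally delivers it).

At foxtrot: longest match for 47.200.64.35 is 47.200.0.0/17 -> alpha
At alpha: longest match for 47.200.64.35 is 46.0.0.0/7 -> local delivery

foxtrot - alpha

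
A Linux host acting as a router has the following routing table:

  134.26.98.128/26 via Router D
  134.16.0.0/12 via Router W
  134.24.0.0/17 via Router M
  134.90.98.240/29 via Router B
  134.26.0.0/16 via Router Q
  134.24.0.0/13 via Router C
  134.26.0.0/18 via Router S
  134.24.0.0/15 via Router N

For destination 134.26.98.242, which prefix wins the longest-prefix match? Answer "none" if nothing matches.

Entries matching 134.26.98.242:
  134.16.0.0/12 (134.16.0.0 - 134.31.255.255)
  134.24.0.0/13 (134.24.0.0 - 134.31.255.255)
  134.26.0.0/16 (134.26.0.0 - 134.26.255.255)
Most specific is 134.26.0.0/16.

134.26.0.0/16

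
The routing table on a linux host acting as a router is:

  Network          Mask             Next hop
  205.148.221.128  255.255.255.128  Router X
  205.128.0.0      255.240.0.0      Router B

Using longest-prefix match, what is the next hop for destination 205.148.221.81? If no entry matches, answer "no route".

no route

No entry's prefix contains 205.148.221.81; there is no default route.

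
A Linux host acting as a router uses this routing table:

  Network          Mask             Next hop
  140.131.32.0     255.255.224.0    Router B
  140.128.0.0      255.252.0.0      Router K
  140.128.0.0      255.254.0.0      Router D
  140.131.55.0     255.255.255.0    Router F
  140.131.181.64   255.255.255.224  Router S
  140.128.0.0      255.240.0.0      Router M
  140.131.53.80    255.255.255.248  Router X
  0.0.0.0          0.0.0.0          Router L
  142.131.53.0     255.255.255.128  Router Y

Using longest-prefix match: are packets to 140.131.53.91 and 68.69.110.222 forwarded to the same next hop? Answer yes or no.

no

140.131.53.91: longest match 140.131.32.0/19 -> Router B
68.69.110.222: longest match 0.0.0.0/0 -> Router L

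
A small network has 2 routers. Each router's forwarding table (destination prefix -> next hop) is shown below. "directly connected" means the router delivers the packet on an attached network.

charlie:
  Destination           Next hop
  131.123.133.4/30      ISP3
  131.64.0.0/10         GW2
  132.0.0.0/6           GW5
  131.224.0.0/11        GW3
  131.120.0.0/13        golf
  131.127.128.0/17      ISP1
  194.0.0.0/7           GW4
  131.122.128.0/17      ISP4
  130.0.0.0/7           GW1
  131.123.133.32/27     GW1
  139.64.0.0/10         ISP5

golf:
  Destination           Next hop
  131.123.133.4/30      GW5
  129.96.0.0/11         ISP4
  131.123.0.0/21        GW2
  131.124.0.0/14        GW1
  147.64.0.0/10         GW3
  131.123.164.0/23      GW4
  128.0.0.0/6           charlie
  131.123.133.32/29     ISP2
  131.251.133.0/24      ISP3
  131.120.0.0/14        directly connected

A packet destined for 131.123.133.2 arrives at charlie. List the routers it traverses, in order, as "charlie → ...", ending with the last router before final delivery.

charlie → golf

At charlie: longest match for 131.123.133.2 is 131.120.0.0/13 -> golf
At golf: longest match for 131.123.133.2 is 131.120.0.0/14 -> directly connected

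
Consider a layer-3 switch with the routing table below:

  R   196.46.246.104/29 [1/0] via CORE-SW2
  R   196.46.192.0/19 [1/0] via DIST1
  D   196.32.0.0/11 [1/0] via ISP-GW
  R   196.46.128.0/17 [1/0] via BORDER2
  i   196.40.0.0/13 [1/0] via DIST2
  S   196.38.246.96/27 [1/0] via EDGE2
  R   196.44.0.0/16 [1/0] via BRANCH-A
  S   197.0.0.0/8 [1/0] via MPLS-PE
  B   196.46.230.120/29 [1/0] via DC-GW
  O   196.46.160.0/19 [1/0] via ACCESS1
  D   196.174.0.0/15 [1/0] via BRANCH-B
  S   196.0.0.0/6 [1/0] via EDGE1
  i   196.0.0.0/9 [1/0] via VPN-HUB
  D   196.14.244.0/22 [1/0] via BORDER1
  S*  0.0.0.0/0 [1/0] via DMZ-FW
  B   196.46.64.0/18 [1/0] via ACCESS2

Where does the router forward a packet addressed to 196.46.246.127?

Routes whose prefix contains 196.46.246.127:
  0.0.0.0/0 (default, matches everything) -> DMZ-FW
  196.0.0.0/6 (196.0.0.0 - 199.255.255.255) -> EDGE1
  196.0.0.0/9 (196.0.0.0 - 196.127.255.255) -> VPN-HUB
  196.32.0.0/11 (196.32.0.0 - 196.63.255.255) -> ISP-GW
  196.40.0.0/13 (196.40.0.0 - 196.47.255.255) -> DIST2
  196.46.128.0/17 (196.46.128.0 - 196.46.255.255) -> BORDER2
More-specific entries that do NOT match:
  196.46.246.104/29 (196.46.246.104 - 196.46.246.111) does not contain 196.46.246.127
  196.46.230.120/29 (196.46.230.120 - 196.46.230.127) does not contain 196.46.246.127
  196.38.246.96/27 (196.38.246.96 - 196.38.246.127) does not contain 196.46.246.127
  196.14.244.0/22 (196.14.244.0 - 196.14.247.255) does not contain 196.46.246.127
  196.46.192.0/19 (196.46.192.0 - 196.46.223.255) does not contain 196.46.246.127
  196.46.160.0/19 (196.46.160.0 - 196.46.191.255) does not contain 196.46.246.127
  196.46.64.0/18 (196.46.64.0 - 196.46.127.255) does not contain 196.46.246.127
Longest matching prefix is /17 -> next hop BORDER2.

BORDER2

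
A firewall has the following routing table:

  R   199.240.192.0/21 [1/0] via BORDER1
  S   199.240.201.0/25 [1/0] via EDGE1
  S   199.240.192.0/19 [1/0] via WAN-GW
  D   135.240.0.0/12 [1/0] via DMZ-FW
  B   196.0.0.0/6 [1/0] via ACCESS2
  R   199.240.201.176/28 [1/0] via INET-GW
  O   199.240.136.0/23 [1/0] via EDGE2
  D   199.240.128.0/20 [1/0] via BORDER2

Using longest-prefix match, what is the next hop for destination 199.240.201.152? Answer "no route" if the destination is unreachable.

Routes whose prefix contains 199.240.201.152:
  196.0.0.0/6 (196.0.0.0 - 199.255.255.255) -> ACCESS2
  199.240.192.0/19 (199.240.192.0 - 199.240.223.255) -> WAN-GW
More-specific entries that do NOT match:
  199.240.201.176/28 (199.240.201.176 - 199.240.201.191) does not contain 199.240.201.152
  199.240.201.0/25 (199.240.201.0 - 199.240.201.127) does not contain 199.240.201.152
  199.240.136.0/23 (199.240.136.0 - 199.240.137.255) does not contain 199.240.201.152
  199.240.192.0/21 (199.240.192.0 - 199.240.199.255) does not contain 199.240.201.152
  199.240.128.0/20 (199.240.128.0 - 199.240.143.255) does not contain 199.240.201.152
Longest matching prefix is /19 -> next hop WAN-GW.

WAN-GW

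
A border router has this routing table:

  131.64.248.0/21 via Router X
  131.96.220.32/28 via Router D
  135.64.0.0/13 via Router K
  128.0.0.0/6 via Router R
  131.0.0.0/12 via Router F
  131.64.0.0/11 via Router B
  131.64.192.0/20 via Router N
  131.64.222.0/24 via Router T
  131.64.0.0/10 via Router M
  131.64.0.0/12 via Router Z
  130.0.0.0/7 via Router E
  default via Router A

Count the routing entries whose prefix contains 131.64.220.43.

Prefixes containing 131.64.220.43:
  0.0.0.0/0 (default, matches everything)
  128.0.0.0/6 (128.0.0.0 - 131.255.255.255)
  130.0.0.0/7 (130.0.0.0 - 131.255.255.255)
  131.64.0.0/10 (131.64.0.0 - 131.127.255.255)
  131.64.0.0/11 (131.64.0.0 - 131.95.255.255)
  131.64.0.0/12 (131.64.0.0 - 131.79.255.255)
Total matching entries: 6.

6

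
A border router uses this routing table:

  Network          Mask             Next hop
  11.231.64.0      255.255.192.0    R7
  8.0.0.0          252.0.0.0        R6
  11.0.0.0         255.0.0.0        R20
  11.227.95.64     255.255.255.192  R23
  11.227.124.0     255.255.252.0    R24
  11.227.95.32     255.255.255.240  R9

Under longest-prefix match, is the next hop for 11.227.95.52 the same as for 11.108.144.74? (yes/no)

11.227.95.52: longest match 11.0.0.0/8 -> R20
11.108.144.74: longest match 11.0.0.0/8 -> R20

yes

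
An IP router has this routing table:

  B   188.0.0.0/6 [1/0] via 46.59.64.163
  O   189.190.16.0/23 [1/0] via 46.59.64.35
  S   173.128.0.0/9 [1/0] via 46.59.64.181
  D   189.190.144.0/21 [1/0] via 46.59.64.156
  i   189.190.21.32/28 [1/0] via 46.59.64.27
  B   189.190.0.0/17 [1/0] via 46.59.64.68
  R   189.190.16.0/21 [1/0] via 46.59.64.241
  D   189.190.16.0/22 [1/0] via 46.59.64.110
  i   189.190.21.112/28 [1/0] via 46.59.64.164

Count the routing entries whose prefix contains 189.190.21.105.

Prefixes containing 189.190.21.105:
  188.0.0.0/6 (188.0.0.0 - 191.255.255.255)
  189.190.0.0/17 (189.190.0.0 - 189.190.127.255)
  189.190.16.0/21 (189.190.16.0 - 189.190.23.255)
Total matching entries: 3.

3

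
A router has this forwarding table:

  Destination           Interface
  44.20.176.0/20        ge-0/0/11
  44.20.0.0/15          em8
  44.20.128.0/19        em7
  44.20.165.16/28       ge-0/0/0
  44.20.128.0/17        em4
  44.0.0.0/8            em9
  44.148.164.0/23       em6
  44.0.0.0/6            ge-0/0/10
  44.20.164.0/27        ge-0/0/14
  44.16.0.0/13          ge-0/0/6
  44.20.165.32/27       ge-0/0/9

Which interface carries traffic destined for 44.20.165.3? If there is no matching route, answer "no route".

em4

Routes whose prefix contains 44.20.165.3:
  44.0.0.0/6 (44.0.0.0 - 47.255.255.255) -> ge-0/0/10
  44.0.0.0/8 (44.0.0.0 - 44.255.255.255) -> em9
  44.16.0.0/13 (44.16.0.0 - 44.23.255.255) -> ge-0/0/6
  44.20.0.0/15 (44.20.0.0 - 44.21.255.255) -> em8
  44.20.128.0/17 (44.20.128.0 - 44.20.255.255) -> em4
More-specific entries that do NOT match:
  44.20.165.16/28 (44.20.165.16 - 44.20.165.31) does not contain 44.20.165.3
  44.20.164.0/27 (44.20.164.0 - 44.20.164.31) does not contain 44.20.165.3
  44.20.165.32/27 (44.20.165.32 - 44.20.165.63) does not contain 44.20.165.3
  44.148.164.0/23 (44.148.164.0 - 44.148.165.255) does not contain 44.20.165.3
  44.20.176.0/20 (44.20.176.0 - 44.20.191.255) does not contain 44.20.165.3
  44.20.128.0/19 (44.20.128.0 - 44.20.159.255) does not contain 44.20.165.3
Longest matching prefix is /17 -> interface em4.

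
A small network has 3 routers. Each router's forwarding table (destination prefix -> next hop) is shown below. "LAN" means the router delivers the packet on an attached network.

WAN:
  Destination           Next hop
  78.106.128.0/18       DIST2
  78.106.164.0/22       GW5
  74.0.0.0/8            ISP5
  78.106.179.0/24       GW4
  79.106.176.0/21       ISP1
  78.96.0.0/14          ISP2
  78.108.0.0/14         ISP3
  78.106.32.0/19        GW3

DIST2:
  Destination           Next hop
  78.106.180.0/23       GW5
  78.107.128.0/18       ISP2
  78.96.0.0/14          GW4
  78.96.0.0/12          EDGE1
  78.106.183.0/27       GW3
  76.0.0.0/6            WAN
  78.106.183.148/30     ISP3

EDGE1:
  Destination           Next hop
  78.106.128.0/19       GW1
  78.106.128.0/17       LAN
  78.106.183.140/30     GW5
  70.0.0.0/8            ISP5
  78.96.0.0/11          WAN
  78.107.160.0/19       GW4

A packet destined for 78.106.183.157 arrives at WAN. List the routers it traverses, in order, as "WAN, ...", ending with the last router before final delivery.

WAN, DIST2, EDGE1

At WAN: longest match for 78.106.183.157 is 78.106.128.0/18 -> DIST2
At DIST2: longest match for 78.106.183.157 is 78.96.0.0/12 -> EDGE1
At EDGE1: longest match for 78.106.183.157 is 78.106.128.0/17 -> LAN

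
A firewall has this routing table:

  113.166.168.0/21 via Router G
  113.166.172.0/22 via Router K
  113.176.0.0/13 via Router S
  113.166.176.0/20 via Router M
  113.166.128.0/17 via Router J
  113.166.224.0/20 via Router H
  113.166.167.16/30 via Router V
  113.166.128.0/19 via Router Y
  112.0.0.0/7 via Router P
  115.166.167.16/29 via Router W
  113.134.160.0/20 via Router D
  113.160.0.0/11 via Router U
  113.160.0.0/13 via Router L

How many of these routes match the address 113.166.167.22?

4

Prefixes containing 113.166.167.22:
  112.0.0.0/7 (112.0.0.0 - 113.255.255.255)
  113.160.0.0/11 (113.160.0.0 - 113.191.255.255)
  113.160.0.0/13 (113.160.0.0 - 113.167.255.255)
  113.166.128.0/17 (113.166.128.0 - 113.166.255.255)
Total matching entries: 4.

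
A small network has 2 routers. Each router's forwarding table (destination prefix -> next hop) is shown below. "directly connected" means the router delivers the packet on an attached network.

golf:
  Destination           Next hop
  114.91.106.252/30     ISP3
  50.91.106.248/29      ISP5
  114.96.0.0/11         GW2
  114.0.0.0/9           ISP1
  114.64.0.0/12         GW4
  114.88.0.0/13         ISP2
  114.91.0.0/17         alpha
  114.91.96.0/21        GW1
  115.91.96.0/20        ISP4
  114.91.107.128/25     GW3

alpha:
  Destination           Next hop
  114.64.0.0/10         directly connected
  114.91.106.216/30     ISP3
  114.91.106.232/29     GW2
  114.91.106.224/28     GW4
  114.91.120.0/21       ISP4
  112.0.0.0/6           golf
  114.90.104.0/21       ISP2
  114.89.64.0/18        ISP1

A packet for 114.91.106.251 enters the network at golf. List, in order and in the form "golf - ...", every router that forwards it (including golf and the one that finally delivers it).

golf - alpha

At golf: longest match for 114.91.106.251 is 114.91.0.0/17 -> alpha
At alpha: longest match for 114.91.106.251 is 114.64.0.0/10 -> directly connected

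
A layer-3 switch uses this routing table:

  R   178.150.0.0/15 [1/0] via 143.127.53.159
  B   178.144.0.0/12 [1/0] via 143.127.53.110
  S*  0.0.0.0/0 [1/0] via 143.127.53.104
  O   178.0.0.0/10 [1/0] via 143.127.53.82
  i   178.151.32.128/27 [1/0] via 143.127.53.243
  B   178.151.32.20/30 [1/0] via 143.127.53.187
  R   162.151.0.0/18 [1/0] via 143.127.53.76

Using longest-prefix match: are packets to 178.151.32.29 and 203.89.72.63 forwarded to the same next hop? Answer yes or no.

no

178.151.32.29: longest match 178.150.0.0/15 -> 143.127.53.159
203.89.72.63: longest match 0.0.0.0/0 -> 143.127.53.104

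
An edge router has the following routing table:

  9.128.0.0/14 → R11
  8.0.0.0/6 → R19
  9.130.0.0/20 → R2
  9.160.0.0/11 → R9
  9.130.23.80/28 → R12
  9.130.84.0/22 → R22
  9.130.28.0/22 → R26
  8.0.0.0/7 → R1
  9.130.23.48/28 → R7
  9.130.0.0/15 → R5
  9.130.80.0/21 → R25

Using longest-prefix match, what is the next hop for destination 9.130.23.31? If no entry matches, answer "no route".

Routes whose prefix contains 9.130.23.31:
  8.0.0.0/6 (8.0.0.0 - 11.255.255.255) -> R19
  8.0.0.0/7 (8.0.0.0 - 9.255.255.255) -> R1
  9.128.0.0/14 (9.128.0.0 - 9.131.255.255) -> R11
  9.130.0.0/15 (9.130.0.0 - 9.131.255.255) -> R5
More-specific entries that do NOT match:
  9.130.23.80/28 (9.130.23.80 - 9.130.23.95) does not contain 9.130.23.31
  9.130.23.48/28 (9.130.23.48 - 9.130.23.63) does not contain 9.130.23.31
  9.130.84.0/22 (9.130.84.0 - 9.130.87.255) does not contain 9.130.23.31
  9.130.28.0/22 (9.130.28.0 - 9.130.31.255) does not contain 9.130.23.31
  9.130.80.0/21 (9.130.80.0 - 9.130.87.255) does not contain 9.130.23.31
  9.130.0.0/20 (9.130.0.0 - 9.130.15.255) does not contain 9.130.23.31
Longest matching prefix is /15 -> next hop R5.

R5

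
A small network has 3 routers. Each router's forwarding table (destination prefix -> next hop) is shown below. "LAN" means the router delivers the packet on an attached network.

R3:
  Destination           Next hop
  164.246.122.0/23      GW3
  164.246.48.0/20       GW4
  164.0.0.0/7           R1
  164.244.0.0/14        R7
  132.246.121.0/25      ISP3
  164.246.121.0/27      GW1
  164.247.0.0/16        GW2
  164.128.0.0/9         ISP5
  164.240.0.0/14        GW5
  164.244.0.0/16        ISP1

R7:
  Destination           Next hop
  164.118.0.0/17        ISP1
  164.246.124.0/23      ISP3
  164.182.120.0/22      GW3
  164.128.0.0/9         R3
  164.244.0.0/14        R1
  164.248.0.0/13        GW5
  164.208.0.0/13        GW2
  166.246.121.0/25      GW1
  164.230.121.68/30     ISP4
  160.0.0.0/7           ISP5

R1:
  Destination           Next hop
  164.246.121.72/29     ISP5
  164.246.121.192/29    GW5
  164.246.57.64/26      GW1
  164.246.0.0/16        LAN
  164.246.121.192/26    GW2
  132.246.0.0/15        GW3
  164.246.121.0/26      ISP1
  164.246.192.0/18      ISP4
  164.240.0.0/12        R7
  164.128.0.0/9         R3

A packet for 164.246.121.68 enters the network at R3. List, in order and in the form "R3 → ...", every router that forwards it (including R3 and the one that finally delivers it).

At R3: longest match for 164.246.121.68 is 164.244.0.0/14 -> R7
At R7: longest match for 164.246.121.68 is 164.244.0.0/14 -> R1
At R1: longest match for 164.246.121.68 is 164.246.0.0/16 -> LAN

R3 → R7 → R1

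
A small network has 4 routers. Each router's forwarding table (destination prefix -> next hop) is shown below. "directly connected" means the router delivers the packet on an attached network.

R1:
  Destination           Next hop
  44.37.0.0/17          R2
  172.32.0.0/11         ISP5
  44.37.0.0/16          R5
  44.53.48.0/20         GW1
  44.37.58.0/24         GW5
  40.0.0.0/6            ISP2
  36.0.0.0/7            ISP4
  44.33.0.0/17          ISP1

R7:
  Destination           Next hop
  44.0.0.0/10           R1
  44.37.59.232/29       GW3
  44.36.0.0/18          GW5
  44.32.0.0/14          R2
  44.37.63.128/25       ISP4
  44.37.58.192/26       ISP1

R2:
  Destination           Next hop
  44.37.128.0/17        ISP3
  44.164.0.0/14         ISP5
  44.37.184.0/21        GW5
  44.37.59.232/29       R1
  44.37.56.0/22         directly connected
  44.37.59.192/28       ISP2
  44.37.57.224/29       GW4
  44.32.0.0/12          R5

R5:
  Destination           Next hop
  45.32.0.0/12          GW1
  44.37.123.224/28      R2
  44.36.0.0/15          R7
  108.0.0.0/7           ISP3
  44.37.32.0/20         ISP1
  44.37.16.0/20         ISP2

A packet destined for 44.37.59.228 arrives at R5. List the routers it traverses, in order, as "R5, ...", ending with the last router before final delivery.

R5, R7, R1, R2

At R5: longest match for 44.37.59.228 is 44.36.0.0/15 -> R7
At R7: longest match for 44.37.59.228 is 44.0.0.0/10 -> R1
At R1: longest match for 44.37.59.228 is 44.37.0.0/17 -> R2
At R2: longest match for 44.37.59.228 is 44.37.56.0/22 -> directly connected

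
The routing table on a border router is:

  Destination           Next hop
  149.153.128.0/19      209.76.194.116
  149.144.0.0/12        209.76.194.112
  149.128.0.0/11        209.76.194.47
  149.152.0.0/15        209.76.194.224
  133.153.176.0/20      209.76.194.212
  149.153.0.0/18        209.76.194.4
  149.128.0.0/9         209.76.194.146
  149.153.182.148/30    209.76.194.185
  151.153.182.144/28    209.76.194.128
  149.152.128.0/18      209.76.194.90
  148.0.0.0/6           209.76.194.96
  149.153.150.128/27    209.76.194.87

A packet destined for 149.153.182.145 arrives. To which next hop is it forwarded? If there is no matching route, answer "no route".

209.76.194.224

Routes whose prefix contains 149.153.182.145:
  148.0.0.0/6 (148.0.0.0 - 151.255.255.255) -> 209.76.194.96
  149.128.0.0/9 (149.128.0.0 - 149.255.255.255) -> 209.76.194.146
  149.128.0.0/11 (149.128.0.0 - 149.159.255.255) -> 209.76.194.47
  149.144.0.0/12 (149.144.0.0 - 149.159.255.255) -> 209.76.194.112
  149.152.0.0/15 (149.152.0.0 - 149.153.255.255) -> 209.76.194.224
More-specific entries that do NOT match:
  149.153.182.148/30 (149.153.182.148 - 149.153.182.151) does not contain 149.153.182.145
  151.153.182.144/28 (151.153.182.144 - 151.153.182.159) does not contain 149.153.182.145
  149.153.150.128/27 (149.153.150.128 - 149.153.150.159) does not contain 149.153.182.145
  133.153.176.0/20 (133.153.176.0 - 133.153.191.255) does not contain 149.153.182.145
  149.153.128.0/19 (149.153.128.0 - 149.153.159.255) does not contain 149.153.182.145
  149.153.0.0/18 (149.153.0.0 - 149.153.63.255) does not contain 149.153.182.145
  149.152.128.0/18 (149.152.128.0 - 149.152.191.255) does not contain 149.153.182.145
Longest matching prefix is /15 -> next hop 209.76.194.224.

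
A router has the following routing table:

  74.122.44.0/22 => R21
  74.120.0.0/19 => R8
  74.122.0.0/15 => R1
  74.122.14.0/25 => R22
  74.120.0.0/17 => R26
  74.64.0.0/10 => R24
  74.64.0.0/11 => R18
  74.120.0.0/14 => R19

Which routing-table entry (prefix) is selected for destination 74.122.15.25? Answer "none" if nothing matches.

74.122.0.0/15

Entries matching 74.122.15.25:
  74.64.0.0/10 (74.64.0.0 - 74.127.255.255)
  74.120.0.0/14 (74.120.0.0 - 74.123.255.255)
  74.122.0.0/15 (74.122.0.0 - 74.123.255.255)
Most specific is 74.122.0.0/15.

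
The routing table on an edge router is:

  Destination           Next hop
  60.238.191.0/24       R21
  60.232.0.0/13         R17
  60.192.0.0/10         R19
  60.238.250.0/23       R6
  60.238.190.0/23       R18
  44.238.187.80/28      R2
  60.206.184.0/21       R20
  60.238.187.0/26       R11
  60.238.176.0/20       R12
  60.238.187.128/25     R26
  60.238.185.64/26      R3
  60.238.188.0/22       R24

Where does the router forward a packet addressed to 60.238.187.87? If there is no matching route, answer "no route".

R12

Routes whose prefix contains 60.238.187.87:
  60.192.0.0/10 (60.192.0.0 - 60.255.255.255) -> R19
  60.232.0.0/13 (60.232.0.0 - 60.239.255.255) -> R17
  60.238.176.0/20 (60.238.176.0 - 60.238.191.255) -> R12
More-specific entries that do NOT match:
  44.238.187.80/28 (44.238.187.80 - 44.238.187.95) does not contain 60.238.187.87
  60.238.187.0/26 (60.238.187.0 - 60.238.187.63) does not contain 60.238.187.87
  60.238.185.64/26 (60.238.185.64 - 60.238.185.127) does not contain 60.238.187.87
  60.238.187.128/25 (60.238.187.128 - 60.238.187.255) does not contain 60.238.187.87
  60.238.191.0/24 (60.238.191.0 - 60.238.191.255) does not contain 60.238.187.87
  60.238.250.0/23 (60.238.250.0 - 60.238.251.255) does not contain 60.238.187.87
  60.238.190.0/23 (60.238.190.0 - 60.238.191.255) does not contain 60.238.187.87
  60.238.188.0/22 (60.238.188.0 - 60.238.191.255) does not contain 60.238.187.87
  60.206.184.0/21 (60.206.184.0 - 60.206.191.255) does not contain 60.238.187.87
Longest matching prefix is /20 -> next hop R12.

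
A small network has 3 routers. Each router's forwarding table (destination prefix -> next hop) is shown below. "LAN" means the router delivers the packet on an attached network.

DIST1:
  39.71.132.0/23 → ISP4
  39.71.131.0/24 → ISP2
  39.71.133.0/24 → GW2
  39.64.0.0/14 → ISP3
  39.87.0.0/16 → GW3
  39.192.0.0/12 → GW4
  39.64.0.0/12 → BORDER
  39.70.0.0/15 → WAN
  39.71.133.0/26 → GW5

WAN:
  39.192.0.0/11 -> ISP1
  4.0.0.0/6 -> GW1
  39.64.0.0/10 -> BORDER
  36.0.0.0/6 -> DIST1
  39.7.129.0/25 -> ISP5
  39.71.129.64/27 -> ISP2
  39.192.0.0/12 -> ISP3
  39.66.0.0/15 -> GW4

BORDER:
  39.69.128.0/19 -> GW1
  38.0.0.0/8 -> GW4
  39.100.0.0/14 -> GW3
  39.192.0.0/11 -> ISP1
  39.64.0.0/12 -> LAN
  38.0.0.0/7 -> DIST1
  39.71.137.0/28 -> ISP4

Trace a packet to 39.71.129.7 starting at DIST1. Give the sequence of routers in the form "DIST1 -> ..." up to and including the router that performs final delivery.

DIST1 -> WAN -> BORDER

At DIST1: longest match for 39.71.129.7 is 39.70.0.0/15 -> WAN
At WAN: longest match for 39.71.129.7 is 39.64.0.0/10 -> BORDER
At BORDER: longest match for 39.71.129.7 is 39.64.0.0/12 -> LAN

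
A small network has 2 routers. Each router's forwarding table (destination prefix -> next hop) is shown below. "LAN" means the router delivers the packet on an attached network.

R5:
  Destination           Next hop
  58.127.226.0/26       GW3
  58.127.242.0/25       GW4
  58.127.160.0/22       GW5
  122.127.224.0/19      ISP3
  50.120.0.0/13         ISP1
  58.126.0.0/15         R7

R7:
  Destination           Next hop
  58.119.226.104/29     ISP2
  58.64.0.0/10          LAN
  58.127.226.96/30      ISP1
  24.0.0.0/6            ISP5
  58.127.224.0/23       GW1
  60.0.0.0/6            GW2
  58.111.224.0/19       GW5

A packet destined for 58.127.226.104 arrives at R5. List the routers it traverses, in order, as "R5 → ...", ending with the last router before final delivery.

At R5: longest match for 58.127.226.104 is 58.126.0.0/15 -> R7
At R7: longest match for 58.127.226.104 is 58.64.0.0/10 -> LAN

R5 → R7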